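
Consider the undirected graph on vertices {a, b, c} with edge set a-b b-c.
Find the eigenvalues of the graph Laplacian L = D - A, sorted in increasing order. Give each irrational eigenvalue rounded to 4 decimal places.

Each diagonal entry of L is the vertex degree and each off-diagonal entry is -1 where an edge is present, 0 otherwise; in the order [a, b, c] the diagonal is [1, 2, 1]. The multiplicity of 0 as a Laplacian eigenvalue equals the number of connected components. The largest eigenvalue, 3, is at most the vertex count 3.

[0, 1, 3]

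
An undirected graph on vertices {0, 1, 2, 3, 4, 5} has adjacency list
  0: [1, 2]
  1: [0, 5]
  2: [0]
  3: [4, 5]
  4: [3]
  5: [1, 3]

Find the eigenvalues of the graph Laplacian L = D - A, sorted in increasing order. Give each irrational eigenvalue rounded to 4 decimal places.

Reading degrees in the order [0, 1, 2, 3, 4, 5] gives [2, 2, 1, 2, 1, 2]; set D = diag(2, 2, 1, 2, 1, 2) and form L = D - A. Diagonalising L (or applying a numerical eigensolver to the 6x6 matrix) gives the spectrum above. The single zero eigenvalue shows the graph is connected. The eigenvalues sum to 10, which equals trace(L) = 2|E|. By the matrix-tree theorem the graph has (1/6) * product of the nonzero eigenvalues = 1 spanning tree.

[0, 0.2679, 1, 2, 3, 3.7321]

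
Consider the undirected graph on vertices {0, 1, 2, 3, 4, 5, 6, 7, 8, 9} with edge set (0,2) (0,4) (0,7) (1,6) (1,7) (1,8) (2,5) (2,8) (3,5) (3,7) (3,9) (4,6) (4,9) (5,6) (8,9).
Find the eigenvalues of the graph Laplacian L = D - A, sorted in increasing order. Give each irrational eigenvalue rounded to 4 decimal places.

[0, 2, 2, 2, 2, 2, 5, 5, 5, 5]

With the vertex order [0, 1, 2, 3, 4, 5, 6, 7, 8, 9], the degrees are [3, 3, 3, 3, 3, 3, 3, 3, 3, 3], giving D = diag(3, 3, 3, 3, 3, 3, 3, 3, 3, 3) and L = D - A. Diagonalising L (or applying a numerical eigensolver to the 10x10 matrix) gives the spectrum above. The eigenvalues sum to 30, which equals trace(L) = 2|E|.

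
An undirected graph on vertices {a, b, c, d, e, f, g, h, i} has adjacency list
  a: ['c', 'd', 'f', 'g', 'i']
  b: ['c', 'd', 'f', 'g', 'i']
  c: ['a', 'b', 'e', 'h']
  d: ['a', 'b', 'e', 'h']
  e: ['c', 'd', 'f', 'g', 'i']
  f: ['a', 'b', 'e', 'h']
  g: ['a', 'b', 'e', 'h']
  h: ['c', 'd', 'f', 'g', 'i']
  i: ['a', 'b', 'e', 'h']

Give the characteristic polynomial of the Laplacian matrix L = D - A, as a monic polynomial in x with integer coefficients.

x^9 - 40x^8 + 690x^7 - 6720x^6 + 40485x^5 - 154704x^4 + 366560x^3 - 492800x^2 + 288000x

With the vertex order [a, b, c, d, e, f, g, h, i], the degrees are [5, 5, 4, 4, 5, 4, 4, 5, 4], giving D = diag(5, 5, 4, 4, 5, 4, 4, 5, 4) and L = D - A. The eigenvalues of L are [0, 4, 4, 4, 4, 5, 5, 5, 9]; the characteristic polynomial is the product of (x - lambda_i), which multiplies out to x^9 - 40x^8 + 690x^7 - 6720x^6 + 40485x^5 - 154704x^4 + 366560x^3 - 492800x^2 + 288000x. The constant term is 0 because L is singular (the all-ones vector lies in its kernel). By the matrix-tree theorem the graph has (1/9) * product of the nonzero eigenvalues = 32000 spanning trees. There is one zero in the spectrum, matching the 1 component.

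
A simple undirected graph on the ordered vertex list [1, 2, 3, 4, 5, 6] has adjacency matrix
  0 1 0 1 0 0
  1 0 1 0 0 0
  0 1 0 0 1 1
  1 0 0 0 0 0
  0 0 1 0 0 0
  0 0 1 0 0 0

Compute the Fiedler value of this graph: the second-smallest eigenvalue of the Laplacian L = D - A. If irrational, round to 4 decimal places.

Reading degrees in the order [1, 2, 3, 4, 5, 6] gives [2, 2, 3, 1, 1, 1]; set D = diag(2, 2, 3, 1, 1, 1) and form L = D - A. Computing the eigenvalues of L and sorting gives [0, 0.3249, 1, 1.4608, 3, 4.2143]. The Fiedler value lambda_2 = 0.3249 is strictly positive, so the graph is connected. The eigenvalues sum to 10, which equals trace(L) = 2|E|.

0.3249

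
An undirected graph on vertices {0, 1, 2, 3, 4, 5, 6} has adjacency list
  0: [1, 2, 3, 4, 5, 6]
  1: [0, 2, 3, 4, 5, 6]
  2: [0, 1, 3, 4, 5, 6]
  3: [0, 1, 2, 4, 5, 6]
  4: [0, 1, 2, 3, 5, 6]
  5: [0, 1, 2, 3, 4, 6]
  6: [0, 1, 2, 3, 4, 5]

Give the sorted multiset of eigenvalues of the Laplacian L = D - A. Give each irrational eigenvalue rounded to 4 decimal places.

[0, 7, 7, 7, 7, 7, 7]

Each diagonal entry of L is the vertex degree and each off-diagonal entry is -1 where an edge is present, 0 otherwise; in the order [0, 1, 2, 3, 4, 5, 6] the diagonal is [6, 6, 6, 6, 6, 6, 6]. Diagonalising L (or applying a numerical eigensolver to the 7x7 matrix) gives the spectrum above. By the matrix-tree theorem the graph has (1/7) * product of the nonzero eigenvalues = 16807 spanning trees.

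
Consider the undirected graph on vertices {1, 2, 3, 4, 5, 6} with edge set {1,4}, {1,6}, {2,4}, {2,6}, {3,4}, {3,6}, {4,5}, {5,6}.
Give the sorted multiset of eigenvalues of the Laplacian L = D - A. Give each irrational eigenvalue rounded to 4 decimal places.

With the vertex order [1, 2, 3, 4, 5, 6], the degrees are [2, 2, 2, 4, 2, 4], giving D = diag(2, 2, 2, 4, 2, 4) and L = D - A. L is symmetric positive semidefinite, so every eigenvalue is real and nonnegative. By the matrix-tree theorem the graph has (1/6) * product of the nonzero eigenvalues = 32 spanning trees. The eigenvalues sum to 16, which equals trace(L) = 2|E|.

[0, 2, 2, 2, 4, 6]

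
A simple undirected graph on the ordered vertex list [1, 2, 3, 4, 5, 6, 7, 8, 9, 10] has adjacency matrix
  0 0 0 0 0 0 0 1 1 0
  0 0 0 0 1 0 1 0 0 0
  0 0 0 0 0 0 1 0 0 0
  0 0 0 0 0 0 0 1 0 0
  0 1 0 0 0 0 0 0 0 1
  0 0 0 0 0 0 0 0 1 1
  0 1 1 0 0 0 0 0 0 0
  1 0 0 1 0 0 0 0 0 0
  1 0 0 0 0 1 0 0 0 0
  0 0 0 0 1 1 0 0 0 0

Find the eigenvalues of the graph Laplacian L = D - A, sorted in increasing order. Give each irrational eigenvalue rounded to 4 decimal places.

With the vertex order [1, 2, 3, 4, 5, 6, 7, 8, 9, 10], the degrees are [2, 2, 1, 1, 2, 2, 2, 2, 2, 2], giving D = diag(2, 2, 1, 1, 2, 2, 2, 2, 2, 2) and L = D - A. L is symmetric positive semidefinite, so every eigenvalue is real and nonnegative. The single zero eigenvalue shows the graph is connected. The eigenvalues sum to 18, which equals trace(L) = 2|E|.

[0, 0.0979, 0.3820, 0.8244, 1.3820, 2, 2.6180, 3.1756, 3.6180, 3.9021]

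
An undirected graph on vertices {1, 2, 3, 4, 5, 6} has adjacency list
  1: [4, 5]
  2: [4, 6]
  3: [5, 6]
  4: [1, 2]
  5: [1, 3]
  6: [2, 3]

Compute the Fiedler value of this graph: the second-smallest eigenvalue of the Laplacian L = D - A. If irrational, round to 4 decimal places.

1

Each diagonal entry of L is the vertex degree and each off-diagonal entry is -1 where an edge is present, 0 otherwise; in the order [1, 2, 3, 4, 5, 6] the diagonal is [2, 2, 2, 2, 2, 2]. The sorted Laplacian eigenvalues are [0, 1, 1, 3, 3, 4]; the algebraic connectivity is the second entry, 1.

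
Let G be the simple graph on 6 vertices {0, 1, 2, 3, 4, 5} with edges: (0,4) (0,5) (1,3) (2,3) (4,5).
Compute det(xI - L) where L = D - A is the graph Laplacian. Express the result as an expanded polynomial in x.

x^6 - 10x^5 + 36x^4 - 54x^3 + 27x^2

With the vertex order [0, 1, 2, 3, 4, 5], the degrees are [2, 1, 1, 2, 2, 2], giving D = diag(2, 1, 1, 2, 2, 2) and L = D - A. The eigenvalues of L are [0, 0, 1, 3, 3, 3]; the characteristic polynomial is the product of (x - lambda_i), which multiplies out to x^6 - 10x^5 + 36x^4 - 54x^3 + 27x^2. The constant term is 0 because L is singular (the all-ones vector lies in its kernel). The eigenvalues sum to 10, which equals trace(L) = 2|E|.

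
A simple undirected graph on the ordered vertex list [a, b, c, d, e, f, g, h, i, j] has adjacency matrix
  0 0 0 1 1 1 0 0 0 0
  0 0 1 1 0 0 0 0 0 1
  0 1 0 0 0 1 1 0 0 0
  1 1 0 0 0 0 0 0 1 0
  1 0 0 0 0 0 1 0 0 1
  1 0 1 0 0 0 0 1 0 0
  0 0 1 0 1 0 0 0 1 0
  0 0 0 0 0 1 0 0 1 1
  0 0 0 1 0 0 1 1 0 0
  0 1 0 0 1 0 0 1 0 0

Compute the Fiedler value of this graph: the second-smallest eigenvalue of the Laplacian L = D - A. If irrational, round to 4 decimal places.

2

Reading degrees in the order [a, b, c, d, e, f, g, h, i, j] gives [3, 3, 3, 3, 3, 3, 3, 3, 3, 3]; set D = diag(3, 3, 3, 3, 3, 3, 3, 3, 3, 3) and form L = D - A. The sorted Laplacian eigenvalues are [0, 2, 2, 2, 2, 2, 5, 5, 5, 5]; the algebraic connectivity is the second entry, 2.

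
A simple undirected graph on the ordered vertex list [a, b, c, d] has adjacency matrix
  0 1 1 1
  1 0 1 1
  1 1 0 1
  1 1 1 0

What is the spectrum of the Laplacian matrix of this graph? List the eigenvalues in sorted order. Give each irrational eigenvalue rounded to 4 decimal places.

[0, 4, 4, 4]

Each diagonal entry of L is the vertex degree and each off-diagonal entry is -1 where an edge is present, 0 otherwise; in the order [a, b, c, d] the diagonal is [3, 3, 3, 3]. L is symmetric positive semidefinite, so every eigenvalue is real and nonnegative. The eigenvalues sum to 12, which equals trace(L) = 2|E|.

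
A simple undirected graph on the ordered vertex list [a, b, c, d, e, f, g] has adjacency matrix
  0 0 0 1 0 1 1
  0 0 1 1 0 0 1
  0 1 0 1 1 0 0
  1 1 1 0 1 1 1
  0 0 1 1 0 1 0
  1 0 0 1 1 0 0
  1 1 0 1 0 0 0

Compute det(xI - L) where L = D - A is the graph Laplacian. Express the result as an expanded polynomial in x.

Each diagonal entry of L is the vertex degree and each off-diagonal entry is -1 where an edge is present, 0 otherwise; in the order [a, b, c, d, e, f, g] the diagonal is [3, 3, 3, 6, 3, 3, 3]. Computing det(xI - L) by cofactor expansion (or equivalently via sum-over-permutations) gives x^7 - 24x^6 + 231x^5 - 1140x^4 + 3036x^3 - 4128x^2 + 2240x. The constant term is 0 because L is singular (the all-ones vector lies in its kernel). The eigenvalues sum to 24, which equals trace(L) = 2|E|.

x^7 - 24x^6 + 231x^5 - 1140x^4 + 3036x^3 - 4128x^2 + 2240x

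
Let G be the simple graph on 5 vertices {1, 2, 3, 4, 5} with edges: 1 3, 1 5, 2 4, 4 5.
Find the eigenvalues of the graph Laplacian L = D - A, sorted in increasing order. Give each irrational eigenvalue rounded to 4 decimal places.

With the vertex order [1, 2, 3, 4, 5], the degrees are [2, 1, 1, 2, 2], giving D = diag(2, 1, 1, 2, 2) and L = D - A. Since every row of L sums to 0, the all-ones vector is in the kernel and 0 is an eigenvalue. There is one zero in the spectrum, matching the 1 component.

[0, 0.3820, 1.3820, 2.6180, 3.6180]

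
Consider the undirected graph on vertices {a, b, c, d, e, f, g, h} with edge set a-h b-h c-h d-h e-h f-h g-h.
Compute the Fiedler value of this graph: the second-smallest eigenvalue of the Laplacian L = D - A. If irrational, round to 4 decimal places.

1

Reading degrees in the order [a, b, c, d, e, f, g, h] gives [1, 1, 1, 1, 1, 1, 1, 7]; set D = diag(1, 1, 1, 1, 1, 1, 1, 7) and form L = D - A. The sorted Laplacian eigenvalues are [0, 1, 1, 1, 1, 1, 1, 8]; the algebraic connectivity is the second entry, 1. There is one zero in the spectrum, matching the 1 component. The eigenvalues sum to 14, which equals trace(L) = 2|E|.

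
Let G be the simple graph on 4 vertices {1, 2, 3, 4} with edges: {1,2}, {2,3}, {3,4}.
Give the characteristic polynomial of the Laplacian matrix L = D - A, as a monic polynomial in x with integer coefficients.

With the vertex order [1, 2, 3, 4], the degrees are [1, 2, 2, 1], giving D = diag(1, 2, 2, 1) and L = D - A. Computing det(xI - L) by cofactor expansion (or equivalently via sum-over-permutations) gives x^4 - 6x^3 + 10x^2 - 4x. The coefficient of x^3 equals -trace(L) = -6, matching the sum of degrees. The eigenvalues sum to 6, which equals trace(L) = 2|E|. There is one zero in the spectrum, matching the 1 component.

x^4 - 6x^3 + 10x^2 - 4x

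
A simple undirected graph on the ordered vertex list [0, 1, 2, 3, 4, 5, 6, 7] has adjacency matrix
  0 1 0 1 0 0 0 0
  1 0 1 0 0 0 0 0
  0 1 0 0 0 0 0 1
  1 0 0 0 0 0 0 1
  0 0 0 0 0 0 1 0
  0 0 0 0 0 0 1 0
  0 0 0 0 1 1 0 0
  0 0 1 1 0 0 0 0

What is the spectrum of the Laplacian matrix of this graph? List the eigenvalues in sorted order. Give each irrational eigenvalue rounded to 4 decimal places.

Reading degrees in the order [0, 1, 2, 3, 4, 5, 6, 7] gives [2, 2, 2, 2, 1, 1, 2, 2]; set D = diag(2, 2, 2, 2, 1, 1, 2, 2) and form L = D - A. The multiplicity of 0 as a Laplacian eigenvalue equals the number of connected components. The 2 zero eigenvalues correspond to the 2 connected components. The largest eigenvalue, 3.6180, is at most the vertex count 8.

[0, 0, 1, 1.3820, 1.3820, 3, 3.6180, 3.6180]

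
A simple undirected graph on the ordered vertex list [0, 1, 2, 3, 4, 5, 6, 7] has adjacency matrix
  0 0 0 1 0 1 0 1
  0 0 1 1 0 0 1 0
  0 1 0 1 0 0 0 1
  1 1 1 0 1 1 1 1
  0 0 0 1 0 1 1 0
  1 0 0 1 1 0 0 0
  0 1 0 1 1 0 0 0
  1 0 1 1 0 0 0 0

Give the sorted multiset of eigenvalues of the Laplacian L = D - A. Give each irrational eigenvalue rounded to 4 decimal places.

Each diagonal entry of L is the vertex degree and each off-diagonal entry is -1 where an edge is present, 0 otherwise; in the order [0, 1, 2, 3, 4, 5, 6, 7] the diagonal is [3, 3, 3, 7, 3, 3, 3, 3]. Diagonalising L (or applying a numerical eigensolver to the 8x8 matrix) gives the spectrum above. The single zero eigenvalue shows the graph is connected.

[0, 1.7530, 1.7530, 3.4450, 3.4450, 4.8019, 4.8019, 8]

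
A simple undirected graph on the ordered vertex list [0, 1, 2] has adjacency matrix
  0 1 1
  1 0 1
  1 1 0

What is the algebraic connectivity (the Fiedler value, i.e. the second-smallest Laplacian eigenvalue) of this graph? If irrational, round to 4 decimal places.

3

Reading degrees in the order [0, 1, 2] gives [2, 2, 2]; set D = diag(2, 2, 2) and form L = D - A. The sorted Laplacian eigenvalues are [0, 3, 3]; the algebraic connectivity is the second entry, 3. By the matrix-tree theorem the graph has (1/3) * product of the nonzero eigenvalues = 3 spanning trees.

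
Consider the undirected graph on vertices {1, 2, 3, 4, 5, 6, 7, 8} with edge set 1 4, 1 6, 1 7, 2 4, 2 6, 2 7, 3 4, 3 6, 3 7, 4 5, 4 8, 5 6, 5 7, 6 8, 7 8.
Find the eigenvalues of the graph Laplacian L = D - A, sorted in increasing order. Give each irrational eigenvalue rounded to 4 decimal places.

Reading degrees in the order [1, 2, 3, 4, 5, 6, 7, 8] gives [3, 3, 3, 5, 3, 5, 5, 3]; set D = diag(3, 3, 3, 5, 3, 5, 5, 3) and form L = D - A. The multiplicity of 0 as a Laplacian eigenvalue equals the number of connected components. The eigenvalues sum to 30, which equals trace(L) = 2|E|.

[0, 3, 3, 3, 3, 5, 5, 8]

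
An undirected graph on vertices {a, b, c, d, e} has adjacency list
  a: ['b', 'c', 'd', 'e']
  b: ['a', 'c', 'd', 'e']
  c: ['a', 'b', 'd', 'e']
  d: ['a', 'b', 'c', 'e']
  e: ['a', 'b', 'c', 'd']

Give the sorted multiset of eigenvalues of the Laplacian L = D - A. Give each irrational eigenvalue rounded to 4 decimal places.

Reading degrees in the order [a, b, c, d, e] gives [4, 4, 4, 4, 4]; set D = diag(4, 4, 4, 4, 4) and form L = D - A. Diagonalising L (or applying a numerical eigensolver to the 5x5 matrix) gives the spectrum above. There is one zero in the spectrum, matching the 1 component.

[0, 5, 5, 5, 5]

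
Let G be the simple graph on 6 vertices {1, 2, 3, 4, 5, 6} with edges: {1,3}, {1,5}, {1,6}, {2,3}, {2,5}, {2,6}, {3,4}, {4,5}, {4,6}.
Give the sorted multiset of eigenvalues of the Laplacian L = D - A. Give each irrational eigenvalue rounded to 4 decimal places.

Each diagonal entry of L is the vertex degree and each off-diagonal entry is -1 where an edge is present, 0 otherwise; in the order [1, 2, 3, 4, 5, 6] the diagonal is [3, 3, 3, 3, 3, 3]. L is symmetric positive semidefinite, so every eigenvalue is real and nonnegative. The single zero eigenvalue shows the graph is connected. The largest eigenvalue, 6, is at most the vertex count 6.

[0, 3, 3, 3, 3, 6]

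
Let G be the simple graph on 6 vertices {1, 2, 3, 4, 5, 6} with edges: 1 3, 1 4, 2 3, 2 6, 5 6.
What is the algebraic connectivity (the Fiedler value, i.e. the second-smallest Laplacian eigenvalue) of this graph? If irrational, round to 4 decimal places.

With the vertex order [1, 2, 3, 4, 5, 6], the degrees are [2, 2, 2, 1, 1, 2], giving D = diag(2, 2, 2, 1, 1, 2) and L = D - A. The sorted Laplacian eigenvalues are [0, 0.2679, 1, 2, 3, 3.7321]; the algebraic connectivity is the second entry, 0.2679. The largest eigenvalue, 3.7321, is at most the vertex count 6.

0.2679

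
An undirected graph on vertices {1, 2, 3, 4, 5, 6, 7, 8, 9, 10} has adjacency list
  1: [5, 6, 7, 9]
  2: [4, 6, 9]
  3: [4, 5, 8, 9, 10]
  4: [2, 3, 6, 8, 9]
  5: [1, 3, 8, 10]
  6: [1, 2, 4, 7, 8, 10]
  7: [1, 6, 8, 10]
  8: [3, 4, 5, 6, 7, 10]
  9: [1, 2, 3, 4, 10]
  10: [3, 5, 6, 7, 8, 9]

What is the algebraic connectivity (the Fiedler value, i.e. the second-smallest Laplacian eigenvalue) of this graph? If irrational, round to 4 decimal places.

Reading degrees in the order [1, 2, 3, 4, 5, 6, 7, 8, 9, 10] gives [4, 3, 5, 5, 4, 6, 4, 6, 5, 6]; set D = diag(4, 3, 5, 5, 4, 6, 4, 6, 5, 6) and form L = D - A. Computing the eigenvalues of L and sorting gives [0, 2.2782, 3.1995, 3.9168, 4.5598, 5.3566, 6.3610, 6.6958, 7.4517, 8.1807]. The Fiedler value lambda_2 = 2.2782 is strictly positive, so the graph is connected. The eigenvalues sum to 48, which equals trace(L) = 2|E|.

2.2782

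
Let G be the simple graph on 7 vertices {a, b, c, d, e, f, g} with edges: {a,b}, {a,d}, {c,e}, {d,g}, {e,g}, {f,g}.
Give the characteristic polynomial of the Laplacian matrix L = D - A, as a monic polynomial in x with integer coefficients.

Each diagonal entry of L is the vertex degree and each off-diagonal entry is -1 where an edge is present, 0 otherwise; in the order [a, b, c, d, e, f, g] the diagonal is [2, 1, 1, 2, 2, 1, 3]. L has integer entries, so p(x) = det(xI - L) has integer coefficients. Expanding the determinant yields x^7 - 12x^6 + 54x^5 - 114x^4 + 115x^3 - 50x^2 + 7x. The coefficient of x^6 equals -trace(L) = -12, matching the sum of degrees. The largest eigenvalue, 4.3342, is at most the vertex count 7. By the matrix-tree theorem the graph has (1/7) * product of the nonzero eigenvalues = 1 spanning tree.

x^7 - 12x^6 + 54x^5 - 114x^4 + 115x^3 - 50x^2 + 7x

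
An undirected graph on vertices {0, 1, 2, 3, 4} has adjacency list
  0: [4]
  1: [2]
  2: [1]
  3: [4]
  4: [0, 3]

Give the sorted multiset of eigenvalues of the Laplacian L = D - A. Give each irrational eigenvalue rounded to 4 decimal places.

With the vertex order [0, 1, 2, 3, 4], the degrees are [1, 1, 1, 1, 2], giving D = diag(1, 1, 1, 1, 2) and L = D - A. The multiplicity of 0 as a Laplacian eigenvalue equals the number of connected components. The 2 zero eigenvalues correspond to the 2 connected components. The eigenvalues sum to 6, which equals trace(L) = 2|E|.

[0, 0, 1, 2, 3]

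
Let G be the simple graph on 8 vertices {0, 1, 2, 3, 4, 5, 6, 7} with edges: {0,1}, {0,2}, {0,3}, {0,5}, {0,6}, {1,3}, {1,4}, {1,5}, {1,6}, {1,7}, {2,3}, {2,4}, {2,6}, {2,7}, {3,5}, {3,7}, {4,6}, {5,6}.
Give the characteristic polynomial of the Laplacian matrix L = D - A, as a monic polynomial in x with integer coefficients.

x^8 - 36x^7 + 545x^6 - 4490x^5 + 21698x^4 - 61372x^3 + 93872x^2 - 59808x

With the vertex order [0, 1, 2, 3, 4, 5, 6, 7], the degrees are [5, 6, 5, 5, 3, 4, 5, 3], giving D = diag(5, 6, 5, 5, 3, 4, 5, 3) and L = D - A. Computing det(xI - L) by cofactor expansion (or equivalently via sum-over-permutations) gives x^8 - 36x^7 + 545x^6 - 4490x^5 + 21698x^4 - 61372x^3 + 93872x^2 - 59808x. Since p(0) = det(-L) = 0, x divides p(x). The eigenvalues sum to 36, which equals trace(L) = 2|E|. The largest eigenvalue, 7.6364, is at most the vertex count 8.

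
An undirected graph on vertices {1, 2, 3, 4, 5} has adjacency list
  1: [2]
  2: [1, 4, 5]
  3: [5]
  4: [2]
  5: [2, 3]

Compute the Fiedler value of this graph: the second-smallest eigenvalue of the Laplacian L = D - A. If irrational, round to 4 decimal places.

0.5188

Each diagonal entry of L is the vertex degree and each off-diagonal entry is -1 where an edge is present, 0 otherwise; in the order [1, 2, 3, 4, 5] the diagonal is [1, 3, 1, 1, 2]. Computing the eigenvalues of L and sorting gives [0, 0.5188, 1, 2.3111, 4.1701]. The Fiedler value lambda_2 = 0.5188 is strictly positive, so the graph is connected. By the matrix-tree theorem the graph has (1/5) * product of the nonzero eigenvalues = 1 spanning tree.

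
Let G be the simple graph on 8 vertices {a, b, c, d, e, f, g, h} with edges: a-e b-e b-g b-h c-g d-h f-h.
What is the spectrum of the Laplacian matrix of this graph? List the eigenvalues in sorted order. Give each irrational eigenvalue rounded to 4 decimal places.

With the vertex order [a, b, c, d, e, f, g, h], the degrees are [1, 3, 1, 1, 2, 1, 2, 3], giving D = diag(1, 3, 1, 1, 2, 1, 2, 3) and L = D - A. Diagonalising L (or applying a numerical eigensolver to the 8x8 matrix) gives the spectrum above. The largest eigenvalue, 4.6935, is at most the vertex count 8. There is one zero in the spectrum, matching the 1 component.

[0, 0.3065, 0.3820, 1, 1.6703, 2.6180, 3.3297, 4.6935]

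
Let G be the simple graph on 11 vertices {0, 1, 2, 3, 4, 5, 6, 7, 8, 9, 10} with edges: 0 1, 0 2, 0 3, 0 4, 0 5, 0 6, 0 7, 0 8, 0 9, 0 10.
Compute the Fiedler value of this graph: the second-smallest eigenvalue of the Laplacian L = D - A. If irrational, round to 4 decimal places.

Reading degrees in the order [0, 1, 2, 3, 4, 5, 6, 7, 8, 9, 10] gives [10, 1, 1, 1, 1, 1, 1, 1, 1, 1, 1]; set D = diag(10, 1, 1, 1, 1, 1, 1, 1, 1, 1, 1) and form L = D - A. The smallest Laplacian eigenvalue is always 0. The next one, lambda_2 = 1, measures how hard the graph is to disconnect: larger values mean better connectivity. By the matrix-tree theorem the graph has (1/11) * product of the nonzero eigenvalues = 1 spanning tree.

1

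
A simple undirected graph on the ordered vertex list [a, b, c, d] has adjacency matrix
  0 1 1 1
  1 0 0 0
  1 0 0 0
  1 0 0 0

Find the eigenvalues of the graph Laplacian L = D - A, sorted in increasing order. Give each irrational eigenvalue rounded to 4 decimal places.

With the vertex order [a, b, c, d], the degrees are [3, 1, 1, 1], giving D = diag(3, 1, 1, 1) and L = D - A. Diagonalising L (or applying a numerical eigensolver to the 4x4 matrix) gives the spectrum above. The single zero eigenvalue shows the graph is connected. There is one zero in the spectrum, matching the 1 component. The eigenvalues sum to 6, which equals trace(L) = 2|E|.

[0, 1, 1, 4]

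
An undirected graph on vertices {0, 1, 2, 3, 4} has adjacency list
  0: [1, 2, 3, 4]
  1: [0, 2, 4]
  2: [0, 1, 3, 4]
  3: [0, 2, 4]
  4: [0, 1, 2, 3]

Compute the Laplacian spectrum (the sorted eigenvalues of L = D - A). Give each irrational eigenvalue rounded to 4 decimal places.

[0, 3, 5, 5, 5]

Each diagonal entry of L is the vertex degree and each off-diagonal entry is -1 where an edge is present, 0 otherwise; in the order [0, 1, 2, 3, 4] the diagonal is [4, 3, 4, 3, 4]. L is symmetric positive semidefinite, so every eigenvalue is real and nonnegative. The eigenvalues sum to 18, which equals trace(L) = 2|E|.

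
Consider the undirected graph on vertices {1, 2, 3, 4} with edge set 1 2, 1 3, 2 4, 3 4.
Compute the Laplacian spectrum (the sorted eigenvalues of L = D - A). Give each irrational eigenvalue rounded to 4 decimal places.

[0, 2, 2, 4]

With the vertex order [1, 2, 3, 4], the degrees are [2, 2, 2, 2], giving D = diag(2, 2, 2, 2) and L = D - A. Since every row of L sums to 0, the all-ones vector is in the kernel and 0 is an eigenvalue.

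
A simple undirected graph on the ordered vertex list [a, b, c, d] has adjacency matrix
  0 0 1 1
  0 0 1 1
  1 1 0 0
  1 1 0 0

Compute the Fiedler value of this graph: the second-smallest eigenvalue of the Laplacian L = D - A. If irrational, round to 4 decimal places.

2

Each diagonal entry of L is the vertex degree and each off-diagonal entry is -1 where an edge is present, 0 otherwise; in the order [a, b, c, d] the diagonal is [2, 2, 2, 2]. The smallest Laplacian eigenvalue is always 0. The next one, lambda_2 = 2, measures how hard the graph is to disconnect: larger values mean better connectivity. There is one zero in the spectrum, matching the 1 component. The largest eigenvalue, 4, is at most the vertex count 4.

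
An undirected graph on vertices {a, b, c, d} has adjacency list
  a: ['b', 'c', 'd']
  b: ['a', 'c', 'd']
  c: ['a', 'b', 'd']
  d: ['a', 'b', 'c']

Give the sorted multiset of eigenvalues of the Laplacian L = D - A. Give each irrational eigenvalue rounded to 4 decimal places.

Reading degrees in the order [a, b, c, d] gives [3, 3, 3, 3]; set D = diag(3, 3, 3, 3) and form L = D - A. Since every row of L sums to 0, the all-ones vector is in the kernel and 0 is an eigenvalue. The eigenvalues sum to 12, which equals trace(L) = 2|E|.

[0, 4, 4, 4]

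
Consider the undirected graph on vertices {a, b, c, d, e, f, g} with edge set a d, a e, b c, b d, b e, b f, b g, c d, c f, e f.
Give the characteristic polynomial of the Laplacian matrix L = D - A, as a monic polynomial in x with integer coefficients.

Each diagonal entry of L is the vertex degree and each off-diagonal entry is -1 where an edge is present, 0 otherwise; in the order [a, b, c, d, e, f, g] the diagonal is [2, 5, 3, 3, 3, 3, 1]. Computing det(xI - L) by cofactor expansion (or equivalently via sum-over-permutations) gives x^7 - 20x^6 + 157x^5 - 614x^4 + 1249x^3 - 1240x^2 + 462x. The constant term is 0 because L is singular (the all-ones vector lies in its kernel). By the matrix-tree theorem the graph has (1/7) * product of the nonzero eigenvalues = 66 spanning trees.

x^7 - 20x^6 + 157x^5 - 614x^4 + 1249x^3 - 1240x^2 + 462x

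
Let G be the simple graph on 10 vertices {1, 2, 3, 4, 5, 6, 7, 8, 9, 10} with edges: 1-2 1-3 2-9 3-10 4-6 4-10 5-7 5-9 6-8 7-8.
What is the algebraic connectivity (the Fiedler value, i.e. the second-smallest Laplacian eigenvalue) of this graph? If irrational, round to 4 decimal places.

0.3820

Reading degrees in the order [1, 2, 3, 4, 5, 6, 7, 8, 9, 10] gives [2, 2, 2, 2, 2, 2, 2, 2, 2, 2]; set D = diag(2, 2, 2, 2, 2, 2, 2, 2, 2, 2) and form L = D - A. Computing the eigenvalues of L and sorting gives [0, 0.3820, 0.3820, 1.3820, 1.3820, 2.6180, 2.6180, 3.6180, 3.6180, 4]. The Fiedler value lambda_2 = 0.3820 is strictly positive, so the graph is connected. By the matrix-tree theorem the graph has (1/10) * product of the nonzero eigenvalues = 10 spanning trees.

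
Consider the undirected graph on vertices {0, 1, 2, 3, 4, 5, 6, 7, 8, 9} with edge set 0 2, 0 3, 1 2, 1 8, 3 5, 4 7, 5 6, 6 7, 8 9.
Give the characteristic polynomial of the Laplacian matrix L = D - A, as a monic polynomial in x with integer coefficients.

With the vertex order [0, 1, 2, 3, 4, 5, 6, 7, 8, 9], the degrees are [2, 2, 2, 2, 1, 2, 2, 2, 2, 1], giving D = diag(2, 2, 2, 2, 1, 2, 2, 2, 2, 1) and L = D - A. Computing det(xI - L) by cofactor expansion (or equivalently via sum-over-permutations) gives x^10 - 18x^9 + 136x^8 - 560x^7 + 1365x^6 - 2002x^5 + 1716x^4 - 792x^3 + 165x^2 - 10x. The constant term is 0 because L is singular (the all-ones vector lies in its kernel). By the matrix-tree theorem the graph has (1/10) * product of the nonzero eigenvalues = 1 spanning tree.

x^10 - 18x^9 + 136x^8 - 560x^7 + 1365x^6 - 2002x^5 + 1716x^4 - 792x^3 + 165x^2 - 10x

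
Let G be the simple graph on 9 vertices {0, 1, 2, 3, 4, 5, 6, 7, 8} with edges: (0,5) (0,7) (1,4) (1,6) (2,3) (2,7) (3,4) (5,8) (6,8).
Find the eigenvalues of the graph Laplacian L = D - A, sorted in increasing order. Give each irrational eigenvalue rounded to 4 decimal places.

Reading degrees in the order [0, 1, 2, 3, 4, 5, 6, 7, 8] gives [2, 2, 2, 2, 2, 2, 2, 2, 2]; set D = diag(2, 2, 2, 2, 2, 2, 2, 2, 2) and form L = D - A. L is symmetric positive semidefinite, so every eigenvalue is real and nonnegative. The single zero eigenvalue shows the graph is connected. By the matrix-tree theorem the graph has (1/9) * product of the nonzero eigenvalues = 9 spanning trees.

[0, 0.4679, 0.4679, 1.6527, 1.6527, 3, 3, 3.8794, 3.8794]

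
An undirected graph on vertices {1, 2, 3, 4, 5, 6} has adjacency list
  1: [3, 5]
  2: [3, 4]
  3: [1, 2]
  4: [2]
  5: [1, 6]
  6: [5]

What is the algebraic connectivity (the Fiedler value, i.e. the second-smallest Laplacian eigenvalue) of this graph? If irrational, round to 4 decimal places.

With the vertex order [1, 2, 3, 4, 5, 6], the degrees are [2, 2, 2, 1, 2, 1], giving D = diag(2, 2, 2, 1, 2, 1) and L = D - A. Computing the eigenvalues of L and sorting gives [0, 0.2679, 1, 2, 3, 3.7321]. The Fiedler value lambda_2 = 0.2679 is strictly positive, so the graph is connected. The largest eigenvalue, 3.7321, is at most the vertex count 6.

0.2679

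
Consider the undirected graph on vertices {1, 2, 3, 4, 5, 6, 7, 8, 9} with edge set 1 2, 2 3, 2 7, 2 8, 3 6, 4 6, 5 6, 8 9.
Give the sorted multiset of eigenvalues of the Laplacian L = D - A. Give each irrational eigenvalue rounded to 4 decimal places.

[0, 0.2043, 0.5405, 1, 1, 1.5989, 2.4425, 4.0170, 5.1969]

Reading degrees in the order [1, 2, 3, 4, 5, 6, 7, 8, 9] gives [1, 4, 2, 1, 1, 3, 1, 2, 1]; set D = diag(1, 4, 2, 1, 1, 3, 1, 2, 1) and form L = D - A. Since every row of L sums to 0, the all-ones vector is in the kernel and 0 is an eigenvalue. The single zero eigenvalue shows the graph is connected. The eigenvalues sum to 16, which equals trace(L) = 2|E|. By the matrix-tree theorem the graph has (1/9) * product of the nonzero eigenvalues = 1 spanning tree.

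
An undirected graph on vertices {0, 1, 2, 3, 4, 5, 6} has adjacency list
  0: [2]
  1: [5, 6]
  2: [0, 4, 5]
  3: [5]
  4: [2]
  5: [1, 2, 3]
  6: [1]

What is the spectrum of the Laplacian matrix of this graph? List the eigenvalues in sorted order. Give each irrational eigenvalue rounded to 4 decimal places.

Each diagonal entry of L is the vertex degree and each off-diagonal entry is -1 where an edge is present, 0 otherwise; in the order [0, 1, 2, 3, 4, 5, 6] the diagonal is [1, 2, 3, 1, 1, 3, 1]. L is symmetric positive semidefinite, so every eigenvalue is real and nonnegative. The single zero eigenvalue shows the graph is connected. The eigenvalues sum to 12, which equals trace(L) = 2|E|.

[0, 0.3217, 0.6802, 1, 2.1397, 3.2297, 4.6287]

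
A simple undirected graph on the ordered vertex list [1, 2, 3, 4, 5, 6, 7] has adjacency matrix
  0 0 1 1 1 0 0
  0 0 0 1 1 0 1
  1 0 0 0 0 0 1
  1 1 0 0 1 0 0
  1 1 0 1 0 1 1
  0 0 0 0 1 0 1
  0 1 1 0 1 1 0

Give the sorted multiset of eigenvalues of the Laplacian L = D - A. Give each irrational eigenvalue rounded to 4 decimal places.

Each diagonal entry of L is the vertex degree and each off-diagonal entry is -1 where an edge is present, 0 otherwise; in the order [1, 2, 3, 4, 5, 6, 7] the diagonal is [3, 3, 2, 3, 5, 2, 4]. Diagonalising L (or applying a numerical eigensolver to the 7x7 matrix) gives the spectrum above. By the matrix-tree theorem the graph has (1/7) * product of the nonzero eigenvalues = 166 spanning trees.

[0, 1.5858, 1.8247, 2.8740, 4.4142, 5.1260, 6.1753]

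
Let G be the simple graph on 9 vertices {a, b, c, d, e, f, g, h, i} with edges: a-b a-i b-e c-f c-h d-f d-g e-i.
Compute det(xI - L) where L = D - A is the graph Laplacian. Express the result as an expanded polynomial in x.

Reading degrees in the order [a, b, c, d, e, f, g, h, i] gives [2, 2, 2, 2, 2, 2, 1, 1, 2]; set D = diag(2, 2, 2, 2, 2, 2, 1, 1, 2) and form L = D - A. L has integer entries, so p(x) = det(xI - L) has integer coefficients. Expanding the determinant yields x^9 - 16x^8 + 105x^7 - 364x^6 + 713x^5 - 776x^4 + 420x^3 - 80x^2. The coefficient of x^8 equals -trace(L) = -16, matching the sum of degrees. The largest eigenvalue, 4, is at most the vertex count 9.

x^9 - 16x^8 + 105x^7 - 364x^6 + 713x^5 - 776x^4 + 420x^3 - 80x^2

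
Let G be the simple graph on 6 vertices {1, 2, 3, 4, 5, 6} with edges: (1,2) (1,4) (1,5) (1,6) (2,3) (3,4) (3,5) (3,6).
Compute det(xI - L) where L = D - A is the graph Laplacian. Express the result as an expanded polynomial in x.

With the vertex order [1, 2, 3, 4, 5, 6], the degrees are [4, 2, 4, 2, 2, 2], giving D = diag(4, 2, 4, 2, 2, 2) and L = D - A. Computing det(xI - L) by cofactor expansion (or equivalently via sum-over-permutations) gives x^6 - 16x^5 + 96x^4 - 272x^3 + 368x^2 - 192x. Since p(0) = det(-L) = 0, x divides p(x). There is one zero in the spectrum, matching the 1 component.

x^6 - 16x^5 + 96x^4 - 272x^3 + 368x^2 - 192x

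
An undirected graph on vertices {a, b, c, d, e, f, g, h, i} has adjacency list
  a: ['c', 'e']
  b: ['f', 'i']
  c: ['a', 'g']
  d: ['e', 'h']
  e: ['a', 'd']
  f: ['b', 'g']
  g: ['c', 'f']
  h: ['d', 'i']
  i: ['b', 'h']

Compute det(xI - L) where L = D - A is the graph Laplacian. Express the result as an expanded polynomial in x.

x^9 - 18x^8 + 135x^7 - 546x^6 + 1287x^5 - 1782x^4 + 1386x^3 - 540x^2 + 81x

Each diagonal entry of L is the vertex degree and each off-diagonal entry is -1 where an edge is present, 0 otherwise; in the order [a, b, c, d, e, f, g, h, i] the diagonal is [2, 2, 2, 2, 2, 2, 2, 2, 2]. Computing det(xI - L) by cofactor expansion (or equivalently via sum-over-permutations) gives x^9 - 18x^8 + 135x^7 - 546x^6 + 1287x^5 - 1782x^4 + 1386x^3 - 540x^2 + 81x. Since p(0) = det(-L) = 0, x divides p(x). The eigenvalues sum to 18, which equals trace(L) = 2|E|.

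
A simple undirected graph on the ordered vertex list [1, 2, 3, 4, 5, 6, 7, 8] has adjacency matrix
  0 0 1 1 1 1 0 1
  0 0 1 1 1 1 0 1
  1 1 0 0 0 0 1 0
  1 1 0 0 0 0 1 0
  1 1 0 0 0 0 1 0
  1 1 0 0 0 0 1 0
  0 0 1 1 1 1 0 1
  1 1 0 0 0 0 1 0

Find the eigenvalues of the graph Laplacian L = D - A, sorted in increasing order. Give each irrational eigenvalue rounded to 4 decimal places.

[0, 3, 3, 3, 3, 5, 5, 8]

With the vertex order [1, 2, 3, 4, 5, 6, 7, 8], the degrees are [5, 5, 3, 3, 3, 3, 5, 3], giving D = diag(5, 5, 3, 3, 3, 3, 5, 3) and L = D - A. L is symmetric positive semidefinite, so every eigenvalue is real and nonnegative. The single zero eigenvalue shows the graph is connected.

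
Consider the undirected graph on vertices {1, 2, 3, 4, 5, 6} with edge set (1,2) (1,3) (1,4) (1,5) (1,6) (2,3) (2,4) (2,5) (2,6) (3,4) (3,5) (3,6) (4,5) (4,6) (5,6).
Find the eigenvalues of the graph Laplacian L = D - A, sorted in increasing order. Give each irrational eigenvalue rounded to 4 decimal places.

Each diagonal entry of L is the vertex degree and each off-diagonal entry is -1 where an edge is present, 0 otherwise; in the order [1, 2, 3, 4, 5, 6] the diagonal is [5, 5, 5, 5, 5, 5]. Diagonalising L (or applying a numerical eigensolver to the 6x6 matrix) gives the spectrum above. There is one zero in the spectrum, matching the 1 component. The largest eigenvalue, 6, is at most the vertex count 6.

[0, 6, 6, 6, 6, 6]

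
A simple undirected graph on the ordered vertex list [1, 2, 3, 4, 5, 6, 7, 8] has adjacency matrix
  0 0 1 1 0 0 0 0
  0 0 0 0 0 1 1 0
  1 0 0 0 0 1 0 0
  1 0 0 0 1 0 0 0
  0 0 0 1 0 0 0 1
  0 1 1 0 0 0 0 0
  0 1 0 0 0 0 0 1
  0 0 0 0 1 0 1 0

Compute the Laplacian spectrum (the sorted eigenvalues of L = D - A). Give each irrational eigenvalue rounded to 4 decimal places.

[0, 0.5858, 0.5858, 2, 2, 3.4142, 3.4142, 4]

Reading degrees in the order [1, 2, 3, 4, 5, 6, 7, 8] gives [2, 2, 2, 2, 2, 2, 2, 2]; set D = diag(2, 2, 2, 2, 2, 2, 2, 2) and form L = D - A. Since every row of L sums to 0, the all-ones vector is in the kernel and 0 is an eigenvalue. By the matrix-tree theorem the graph has (1/8) * product of the nonzero eigenvalues = 8 spanning trees.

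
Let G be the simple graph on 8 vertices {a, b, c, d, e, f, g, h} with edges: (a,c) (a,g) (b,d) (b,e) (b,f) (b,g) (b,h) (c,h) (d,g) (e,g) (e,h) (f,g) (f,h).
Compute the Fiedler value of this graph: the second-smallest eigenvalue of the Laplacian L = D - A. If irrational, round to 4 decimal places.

1.1110

With the vertex order [a, b, c, d, e, f, g, h], the degrees are [2, 5, 2, 2, 3, 3, 5, 4], giving D = diag(2, 5, 2, 2, 3, 3, 5, 4) and L = D - A. The sorted Laplacian eigenvalues are [0, 1.1110, 1.9322, 2.6458, 3, 4.9467, 5.9339, 6.4305]; the algebraic connectivity is the second entry, 1.1110. The largest eigenvalue, 6.4305, is at most the vertex count 8.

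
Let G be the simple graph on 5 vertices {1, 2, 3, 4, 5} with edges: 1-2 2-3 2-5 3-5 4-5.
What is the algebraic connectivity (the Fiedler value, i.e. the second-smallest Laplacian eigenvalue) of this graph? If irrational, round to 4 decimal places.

0.6972

Each diagonal entry of L is the vertex degree and each off-diagonal entry is -1 where an edge is present, 0 otherwise; in the order [1, 2, 3, 4, 5] the diagonal is [1, 3, 2, 1, 3]. Computing the eigenvalues of L and sorting gives [0, 0.6972, 1.3820, 3.6180, 4.3028]. The Fiedler value lambda_2 = 0.6972 is strictly positive, so the graph is connected. By the matrix-tree theorem the graph has (1/5) * product of the nonzero eigenvalues = 3 spanning trees.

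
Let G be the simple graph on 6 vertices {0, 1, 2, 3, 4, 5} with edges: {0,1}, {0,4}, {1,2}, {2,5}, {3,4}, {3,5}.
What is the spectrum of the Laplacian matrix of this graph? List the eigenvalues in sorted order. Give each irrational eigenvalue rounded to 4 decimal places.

[0, 1, 1, 3, 3, 4]

Reading degrees in the order [0, 1, 2, 3, 4, 5] gives [2, 2, 2, 2, 2, 2]; set D = diag(2, 2, 2, 2, 2, 2) and form L = D - A. L is symmetric positive semidefinite, so every eigenvalue is real and nonnegative. The single zero eigenvalue shows the graph is connected.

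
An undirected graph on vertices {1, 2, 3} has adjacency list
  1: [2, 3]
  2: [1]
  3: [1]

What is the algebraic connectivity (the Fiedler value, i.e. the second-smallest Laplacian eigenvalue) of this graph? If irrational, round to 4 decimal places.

Reading degrees in the order [1, 2, 3] gives [2, 1, 1]; set D = diag(2, 1, 1) and form L = D - A. The sorted Laplacian eigenvalues are [0, 1, 3]; the algebraic connectivity is the second entry, 1. By the matrix-tree theorem the graph has (1/3) * product of the nonzero eigenvalues = 1 spanning tree. There is one zero in the spectrum, matching the 1 component.

1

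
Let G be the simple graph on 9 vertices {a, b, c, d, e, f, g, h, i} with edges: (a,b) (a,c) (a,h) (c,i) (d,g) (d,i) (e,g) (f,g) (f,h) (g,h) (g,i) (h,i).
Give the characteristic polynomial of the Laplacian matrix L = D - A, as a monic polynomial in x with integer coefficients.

x^9 - 24x^8 + 236x^7 - 1232x^6 + 3705x^5 - 6524x^4 + 6528x^3 - 3366x^2 + 675x

With the vertex order [a, b, c, d, e, f, g, h, i], the degrees are [3, 1, 2, 2, 1, 2, 5, 4, 4], giving D = diag(3, 1, 2, 2, 1, 2, 5, 4, 4) and L = D - A. L has integer entries, so p(x) = det(xI - L) has integer coefficients. Expanding the determinant yields x^9 - 24x^8 + 236x^7 - 1232x^6 + 3705x^5 - 6524x^4 + 6528x^3 - 3366x^2 + 675x. The coefficient of x^8 equals -trace(L) = -24, matching the sum of degrees.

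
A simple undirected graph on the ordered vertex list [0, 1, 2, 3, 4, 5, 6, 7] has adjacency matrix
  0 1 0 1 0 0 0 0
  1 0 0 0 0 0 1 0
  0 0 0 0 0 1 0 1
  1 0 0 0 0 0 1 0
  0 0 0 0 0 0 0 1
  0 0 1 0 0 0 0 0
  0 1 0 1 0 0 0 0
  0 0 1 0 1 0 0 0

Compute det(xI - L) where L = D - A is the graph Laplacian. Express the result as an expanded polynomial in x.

x^8 - 14x^7 + 78x^6 - 220x^5 + 328x^4 - 240x^3 + 64x^2

Each diagonal entry of L is the vertex degree and each off-diagonal entry is -1 where an edge is present, 0 otherwise; in the order [0, 1, 2, 3, 4, 5, 6, 7] the diagonal is [2, 2, 2, 2, 1, 1, 2, 2]. L has integer entries, so p(x) = det(xI - L) has integer coefficients. Expanding the determinant yields x^8 - 14x^7 + 78x^6 - 220x^5 + 328x^4 - 240x^3 + 64x^2. The constant term is 0 because L is singular (the all-ones vector lies in its kernel). There are 2 zeros in the spectrum, matching the 2 components. The largest eigenvalue, 4, is at most the vertex count 8.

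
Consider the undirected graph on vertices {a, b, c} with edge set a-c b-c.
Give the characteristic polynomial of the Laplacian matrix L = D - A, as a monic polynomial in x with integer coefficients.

x^3 - 4x^2 + 3x

Reading degrees in the order [a, b, c] gives [1, 1, 2]; set D = diag(1, 1, 2) and form L = D - A. Computing det(xI - L) by cofactor expansion (or equivalently via sum-over-permutations) gives x^3 - 4x^2 + 3x. Since p(0) = det(-L) = 0, x divides p(x). By the matrix-tree theorem the graph has (1/3) * product of the nonzero eigenvalues = 1 spanning tree.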